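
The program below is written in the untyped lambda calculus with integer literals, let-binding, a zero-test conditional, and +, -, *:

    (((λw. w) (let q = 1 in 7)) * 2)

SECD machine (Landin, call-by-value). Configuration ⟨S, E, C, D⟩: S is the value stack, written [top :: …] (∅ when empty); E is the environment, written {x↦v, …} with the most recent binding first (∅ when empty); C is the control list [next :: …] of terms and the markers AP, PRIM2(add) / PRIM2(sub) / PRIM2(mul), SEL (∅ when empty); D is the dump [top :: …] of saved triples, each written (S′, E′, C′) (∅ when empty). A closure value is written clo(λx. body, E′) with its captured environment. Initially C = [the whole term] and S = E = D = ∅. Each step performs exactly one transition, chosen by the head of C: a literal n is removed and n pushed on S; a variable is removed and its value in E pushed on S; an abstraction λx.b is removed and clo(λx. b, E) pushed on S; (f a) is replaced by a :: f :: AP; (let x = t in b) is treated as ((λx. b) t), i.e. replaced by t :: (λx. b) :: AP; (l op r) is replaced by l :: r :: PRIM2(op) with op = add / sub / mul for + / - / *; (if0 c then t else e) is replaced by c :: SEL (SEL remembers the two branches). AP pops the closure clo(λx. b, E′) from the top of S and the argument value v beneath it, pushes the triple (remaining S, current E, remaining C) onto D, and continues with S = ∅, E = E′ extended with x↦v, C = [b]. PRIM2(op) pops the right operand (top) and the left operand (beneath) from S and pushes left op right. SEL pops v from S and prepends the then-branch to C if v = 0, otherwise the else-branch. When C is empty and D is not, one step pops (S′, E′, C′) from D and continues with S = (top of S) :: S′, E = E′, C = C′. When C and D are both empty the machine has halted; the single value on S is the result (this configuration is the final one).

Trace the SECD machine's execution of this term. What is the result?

[0] <S=∅, E=∅, C=[(((λw. w) (let q = 1 in 7)) * 2)], D=∅>
[1] <S=∅, E=∅, C=[((λw. w) (let q = 1 in 7)) :: 2 :: PRIM2(mul)], D=∅>
[2] <S=∅, E=∅, C=[(let q = 1 in 7) :: (λw. w) :: AP :: 2 :: PRIM2(mul)], D=∅>
[3] <S=∅, E=∅, C=[1 :: (λq. 7) :: AP :: (λw. w) :: AP :: 2 :: PRIM2(mul)], D=∅>
[4] <S=[1], E=∅, C=[(λq. 7) :: AP :: (λw. w) :: AP :: 2 :: PRIM2(mul)], D=∅>
[5] <S=[clo(λq. 7, ∅) :: 1], E=∅, C=[AP :: (λw. w) :: AP :: 2 :: PRIM2(mul)], D=∅>
[6] <S=∅, E={q↦1}, C=[7], D=[(∅, ∅, [(λw. w) :: AP :: 2 :: PRIM2(mul)])]>
[7] <S=[7], E={q↦1}, C=∅, D=[(∅, ∅, [(λw. w) :: AP :: 2 :: PRIM2(mul)])]>
[8] <S=[7], E=∅, C=[(λw. w) :: AP :: 2 :: PRIM2(mul)], D=∅>
[9] <S=[clo(λw. w, ∅) :: 7], E=∅, C=[AP :: 2 :: PRIM2(mul)], D=∅>
[10] <S=∅, E={w↦7}, C=[w], D=[(∅, ∅, [2 :: PRIM2(mul)])]>
[11] <S=[7], E={w↦7}, C=∅, D=[(∅, ∅, [2 :: PRIM2(mul)])]>
[12] <S=[7], E=∅, C=[2 :: PRIM2(mul)], D=∅>
[13] <S=[2 :: 7], E=∅, C=[PRIM2(mul)], D=∅>
[14] <S=[14], E=∅, C=∅, D=∅>
→ final value 14

Answer: 14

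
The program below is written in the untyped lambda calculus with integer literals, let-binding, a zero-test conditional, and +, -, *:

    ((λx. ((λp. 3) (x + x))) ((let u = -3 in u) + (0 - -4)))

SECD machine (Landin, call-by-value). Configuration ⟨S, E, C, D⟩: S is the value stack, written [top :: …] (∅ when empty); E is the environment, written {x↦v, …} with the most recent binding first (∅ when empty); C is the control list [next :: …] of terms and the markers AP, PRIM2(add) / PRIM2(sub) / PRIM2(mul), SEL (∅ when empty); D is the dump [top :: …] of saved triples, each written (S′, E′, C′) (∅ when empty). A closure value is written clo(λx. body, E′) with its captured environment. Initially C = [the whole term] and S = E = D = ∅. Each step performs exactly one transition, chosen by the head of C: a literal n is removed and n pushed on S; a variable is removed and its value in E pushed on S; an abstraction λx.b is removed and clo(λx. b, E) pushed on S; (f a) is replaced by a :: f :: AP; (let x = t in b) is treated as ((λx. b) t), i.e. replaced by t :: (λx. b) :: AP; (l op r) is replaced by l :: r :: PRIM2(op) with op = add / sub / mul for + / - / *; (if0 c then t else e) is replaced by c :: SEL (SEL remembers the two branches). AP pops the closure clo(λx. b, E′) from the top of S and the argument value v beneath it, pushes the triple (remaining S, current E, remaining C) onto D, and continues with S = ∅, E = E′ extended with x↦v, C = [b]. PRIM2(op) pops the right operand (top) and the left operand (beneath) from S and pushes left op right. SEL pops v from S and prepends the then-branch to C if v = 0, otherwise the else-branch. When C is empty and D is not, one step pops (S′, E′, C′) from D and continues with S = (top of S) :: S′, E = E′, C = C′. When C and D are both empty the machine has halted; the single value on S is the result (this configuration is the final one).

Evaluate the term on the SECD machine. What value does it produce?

Answer: 3

Derivation:
0. <S=∅, E=∅, C=[((λx. ((λp. 3) (x + x))) ((let u = -3 in u) + (0 - -4)))], D=∅>
1. <S=∅, E=∅, C=[((let u = -3 in u) + (0 - -4)) :: (λx. ((λp. 3) (x + x))) :: AP], D=∅>
2. <S=∅, E=∅, C=[(let u = -3 in u) :: (0 - -4) :: PRIM2(add) :: (λx. ((λp. 3) (x + x))) :: AP], D=∅>
3. <S=∅, E=∅, C=[-3 :: (λu. u) :: AP :: (0 - -4) :: PRIM2(add) :: (λx. ((λp. 3) (x + x))) :: AP], D=∅>
4. <S=[-3], E=∅, C=[(λu. u) :: AP :: (0 - -4) :: PRIM2(add) :: (λx. ((λp. 3) (x + x))) :: AP], D=∅>
5. <S=[clo(λu. u, ∅) :: -3], E=∅, C=[AP :: (0 - -4) :: PRIM2(add) :: (λx. ((λp. 3) (x + x))) :: AP], D=∅>
6. <S=∅, E={u↦-3}, C=[u], D=[(∅, ∅, [(0 - -4) :: PRIM2(add) :: (λx. ((λp. 3) (x + x))) :: AP])]>
7. <S=[-3], E={u↦-3}, C=∅, D=[(∅, ∅, [(0 - -4) :: PRIM2(add) :: (λx. ((λp. 3) (x + x))) :: AP])]>
8. <S=[-3], E=∅, C=[(0 - -4) :: PRIM2(add) :: (λx. ((λp. 3) (x + x))) :: AP], D=∅>
9. <S=[-3], E=∅, C=[0 :: -4 :: PRIM2(sub) :: PRIM2(add) :: (λx. ((λp. 3) (x + x))) :: AP], D=∅>
10. <S=[0 :: -3], E=∅, C=[-4 :: PRIM2(sub) :: PRIM2(add) :: (λx. ((λp. 3) (x + x))) :: AP], D=∅>
11. <S=[-4 :: 0 :: -3], E=∅, C=[PRIM2(sub) :: PRIM2(add) :: (λx. ((λp. 3) (x + x))) :: AP], D=∅>
12. <S=[4 :: -3], E=∅, C=[PRIM2(add) :: (λx. ((λp. 3) (x + x))) :: AP], D=∅>
13. <S=[1], E=∅, C=[(λx. ((λp. 3) (x + x))) :: AP], D=∅>
14. <S=[clo(λx. ((λp. 3) (x + x)), ∅) :: 1], E=∅, C=[AP], D=∅>
15. <S=∅, E={x↦1}, C=[((λp. 3) (x + x))], D=[(∅, ∅, ∅)]>
16. <S=∅, E={x↦1}, C=[(x + x) :: (λp. 3) :: AP], D=[(∅, ∅, ∅)]>
17. <S=∅, E={x↦1}, C=[x :: x :: PRIM2(add) :: (λp. 3) :: AP], D=[(∅, ∅, ∅)]>
18. <S=[1], E={x↦1}, C=[x :: PRIM2(add) :: (λp. 3) :: AP], D=[(∅, ∅, ∅)]>
19. <S=[1 :: 1], E={x↦1}, C=[PRIM2(add) :: (λp. 3) :: AP], D=[(∅, ∅, ∅)]>
20. <S=[2], E={x↦1}, C=[(λp. 3) :: AP], D=[(∅, ∅, ∅)]>
21. <S=[clo(λp. 3, {x↦1}) :: 2], E={x↦1}, C=[AP], D=[(∅, ∅, ∅)]>
22. <S=∅, E={p↦2, x↦1}, C=[3], D=[(∅, {x↦1}, ∅) :: (∅, ∅, ∅)]>
23. <S=[3], E={p↦2, x↦1}, C=∅, D=[(∅, {x↦1}, ∅) :: (∅, ∅, ∅)]>
24. <S=[3], E={x↦1}, C=∅, D=[(∅, ∅, ∅)]>
25. <S=[3], E=∅, C=∅, D=∅>
→ final value 3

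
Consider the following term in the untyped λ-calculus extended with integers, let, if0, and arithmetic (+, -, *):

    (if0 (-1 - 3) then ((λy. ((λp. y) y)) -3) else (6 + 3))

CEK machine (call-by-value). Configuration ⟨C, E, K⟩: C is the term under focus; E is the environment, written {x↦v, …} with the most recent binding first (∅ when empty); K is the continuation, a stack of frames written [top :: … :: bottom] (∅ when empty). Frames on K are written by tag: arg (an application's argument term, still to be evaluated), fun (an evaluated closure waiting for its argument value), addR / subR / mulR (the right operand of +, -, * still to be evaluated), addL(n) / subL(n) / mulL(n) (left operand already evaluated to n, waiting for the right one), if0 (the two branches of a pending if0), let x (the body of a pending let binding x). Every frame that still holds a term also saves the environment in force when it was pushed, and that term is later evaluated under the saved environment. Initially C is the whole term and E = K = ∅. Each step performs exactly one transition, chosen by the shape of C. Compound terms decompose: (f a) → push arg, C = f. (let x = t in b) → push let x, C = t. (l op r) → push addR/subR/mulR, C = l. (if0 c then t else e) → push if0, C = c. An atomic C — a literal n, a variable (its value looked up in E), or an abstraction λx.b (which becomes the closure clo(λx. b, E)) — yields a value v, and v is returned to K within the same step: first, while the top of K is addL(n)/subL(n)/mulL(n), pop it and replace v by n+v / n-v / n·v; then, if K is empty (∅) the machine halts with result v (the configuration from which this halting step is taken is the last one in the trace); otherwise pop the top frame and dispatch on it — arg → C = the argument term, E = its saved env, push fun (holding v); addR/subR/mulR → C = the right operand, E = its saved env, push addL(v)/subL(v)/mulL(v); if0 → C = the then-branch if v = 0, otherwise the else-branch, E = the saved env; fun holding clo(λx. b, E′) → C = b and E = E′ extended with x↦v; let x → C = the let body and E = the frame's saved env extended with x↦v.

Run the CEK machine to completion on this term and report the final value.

[0] ⟨C=(if0 (-1 - 3) then ((λy. ((λp. y) y)) -3) else (6 + 3)); E=∅; K=∅⟩
[1] ⟨C=(-1 - 3); E=∅; K=[if0]⟩
[2] ⟨C=-1; E=∅; K=[subR :: if0]⟩
[3] ⟨C=3; E=∅; K=[subL(-1) :: if0]⟩
[4] ⟨C=(6 + 3); E=∅; K=∅⟩
[5] ⟨C=6; E=∅; K=[addR]⟩
[6] ⟨C=3; E=∅; K=[addL(6)]⟩
→ final value 9

Answer: 9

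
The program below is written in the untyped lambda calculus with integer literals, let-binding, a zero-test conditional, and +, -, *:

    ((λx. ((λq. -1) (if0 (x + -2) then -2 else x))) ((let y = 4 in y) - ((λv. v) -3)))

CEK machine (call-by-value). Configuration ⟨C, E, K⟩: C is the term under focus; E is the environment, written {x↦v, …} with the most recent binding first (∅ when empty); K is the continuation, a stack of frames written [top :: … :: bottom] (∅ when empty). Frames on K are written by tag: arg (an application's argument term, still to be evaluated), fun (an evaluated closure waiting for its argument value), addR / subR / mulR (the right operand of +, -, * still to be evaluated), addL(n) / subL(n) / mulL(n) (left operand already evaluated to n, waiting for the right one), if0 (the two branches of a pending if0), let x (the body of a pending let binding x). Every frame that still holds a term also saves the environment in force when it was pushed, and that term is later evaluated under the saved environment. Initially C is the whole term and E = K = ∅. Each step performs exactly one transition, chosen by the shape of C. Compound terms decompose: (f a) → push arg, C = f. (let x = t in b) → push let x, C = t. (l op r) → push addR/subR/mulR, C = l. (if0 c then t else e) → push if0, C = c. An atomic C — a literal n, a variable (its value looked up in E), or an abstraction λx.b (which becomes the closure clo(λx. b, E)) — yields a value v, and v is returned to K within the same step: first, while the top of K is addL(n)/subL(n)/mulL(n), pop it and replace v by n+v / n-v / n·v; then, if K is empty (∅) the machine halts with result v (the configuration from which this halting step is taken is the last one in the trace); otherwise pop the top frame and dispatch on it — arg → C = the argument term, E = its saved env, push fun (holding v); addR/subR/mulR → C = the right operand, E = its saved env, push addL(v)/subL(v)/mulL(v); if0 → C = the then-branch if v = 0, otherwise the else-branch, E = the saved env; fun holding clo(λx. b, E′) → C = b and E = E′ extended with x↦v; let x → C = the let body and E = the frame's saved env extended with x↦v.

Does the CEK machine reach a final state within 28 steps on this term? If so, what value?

0. ⟨C=((λx. ((λq. -1) (if0 (x + -2) then -2 else x))) ((let y = 4 in y) - ((λv. v) -3))); E=∅; K=∅⟩
1. ⟨C=(λx. ((λq. -1) (if0 (x + -2) then -2 else x))); E=∅; K=[arg]⟩
2. ⟨C=((let y = 4 in y) - ((λv. v) -3)); E=∅; K=[fun]⟩
3. ⟨C=(let y = 4 in y); E=∅; K=[subR :: fun]⟩
4. ⟨C=4; E=∅; K=[let y :: subR :: fun]⟩
5. ⟨C=y; E={y↦4}; K=[subR :: fun]⟩
6. ⟨C=((λv. v) -3); E=∅; K=[subL(4) :: fun]⟩
7. ⟨C=(λv. v); E=∅; K=[arg :: subL(4) :: fun]⟩
8. ⟨C=-3; E=∅; K=[fun :: subL(4) :: fun]⟩
9. ⟨C=v; E={v↦-3}; K=[subL(4) :: fun]⟩
10. ⟨C=((λq. -1) (if0 (x + -2) then -2 else x)); E={x↦7}; K=∅⟩
11. ⟨C=(λq. -1); E={x↦7}; K=[arg]⟩
12. ⟨C=(if0 (x + -2) then -2 else x); E={x↦7}; K=[fun]⟩
13. ⟨C=(x + -2); E={x↦7}; K=[if0 :: fun]⟩
14. ⟨C=x; E={x↦7}; K=[addR :: if0 :: fun]⟩
15. ⟨C=-2; E={x↦7}; K=[addL(7) :: if0 :: fun]⟩
16. ⟨C=x; E={x↦7}; K=[fun]⟩
17. ⟨C=-1; E={q↦7, x↦7}; K=∅⟩
→ final value -1

Answer: -1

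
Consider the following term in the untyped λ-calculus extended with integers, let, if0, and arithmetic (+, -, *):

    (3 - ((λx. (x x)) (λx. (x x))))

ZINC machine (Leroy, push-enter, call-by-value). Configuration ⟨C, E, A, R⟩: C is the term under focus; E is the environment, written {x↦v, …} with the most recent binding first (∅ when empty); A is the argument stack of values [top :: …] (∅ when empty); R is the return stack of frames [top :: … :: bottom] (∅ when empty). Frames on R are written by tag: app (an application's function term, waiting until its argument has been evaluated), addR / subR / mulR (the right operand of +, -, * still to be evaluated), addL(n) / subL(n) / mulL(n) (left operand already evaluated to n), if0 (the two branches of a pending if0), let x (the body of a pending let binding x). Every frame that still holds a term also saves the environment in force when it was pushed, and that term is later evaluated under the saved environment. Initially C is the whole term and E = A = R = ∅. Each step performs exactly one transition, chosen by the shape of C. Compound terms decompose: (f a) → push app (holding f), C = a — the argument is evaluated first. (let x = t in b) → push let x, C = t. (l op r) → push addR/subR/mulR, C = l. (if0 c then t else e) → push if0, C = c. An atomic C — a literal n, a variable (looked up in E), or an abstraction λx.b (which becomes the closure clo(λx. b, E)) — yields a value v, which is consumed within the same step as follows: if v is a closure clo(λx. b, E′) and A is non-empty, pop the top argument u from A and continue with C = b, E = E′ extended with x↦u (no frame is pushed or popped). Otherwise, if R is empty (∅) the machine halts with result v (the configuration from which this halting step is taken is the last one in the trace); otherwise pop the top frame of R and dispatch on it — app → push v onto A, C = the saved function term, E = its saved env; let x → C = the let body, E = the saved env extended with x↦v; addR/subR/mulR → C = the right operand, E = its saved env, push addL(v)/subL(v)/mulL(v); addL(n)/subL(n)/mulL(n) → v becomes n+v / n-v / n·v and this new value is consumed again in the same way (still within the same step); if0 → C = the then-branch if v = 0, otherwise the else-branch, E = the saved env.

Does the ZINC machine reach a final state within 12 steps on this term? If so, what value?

Answer: DIVERGES (no final state within 12 steps)

Machine steps:
t=0: <C=(3 - ((λx. (x x)) (λx. (x x)))), E=∅, A=∅, R=∅>
t=1: <C=3, E=∅, A=∅, R=[subR]>
t=2: <C=((λx. (x x)) (λx. (x x))), E=∅, A=∅, R=[subL(3)]>
t=3: <C=(λx. (x x)), E=∅, A=∅, R=[app :: subL(3)]>
t=4: <C=(λx. (x x)), E=∅, A=[clo(λx. (x x), ∅)], R=[subL(3)]>
t=5: <C=(x x), E={x↦clo(λx. (x x), ∅)}, A=∅, R=[subL(3)]>
t=6: <C=x, E={x↦clo(λx. (x x), ∅)}, A=∅, R=[app :: subL(3)]>
t=7: <C=x, E={x↦clo(λx. (x x), ∅)}, A=[clo(λx. (x x), ∅)], R=[subL(3)]>
… configuration repeats with period 3 (steps 5–7 recur indefinitely) …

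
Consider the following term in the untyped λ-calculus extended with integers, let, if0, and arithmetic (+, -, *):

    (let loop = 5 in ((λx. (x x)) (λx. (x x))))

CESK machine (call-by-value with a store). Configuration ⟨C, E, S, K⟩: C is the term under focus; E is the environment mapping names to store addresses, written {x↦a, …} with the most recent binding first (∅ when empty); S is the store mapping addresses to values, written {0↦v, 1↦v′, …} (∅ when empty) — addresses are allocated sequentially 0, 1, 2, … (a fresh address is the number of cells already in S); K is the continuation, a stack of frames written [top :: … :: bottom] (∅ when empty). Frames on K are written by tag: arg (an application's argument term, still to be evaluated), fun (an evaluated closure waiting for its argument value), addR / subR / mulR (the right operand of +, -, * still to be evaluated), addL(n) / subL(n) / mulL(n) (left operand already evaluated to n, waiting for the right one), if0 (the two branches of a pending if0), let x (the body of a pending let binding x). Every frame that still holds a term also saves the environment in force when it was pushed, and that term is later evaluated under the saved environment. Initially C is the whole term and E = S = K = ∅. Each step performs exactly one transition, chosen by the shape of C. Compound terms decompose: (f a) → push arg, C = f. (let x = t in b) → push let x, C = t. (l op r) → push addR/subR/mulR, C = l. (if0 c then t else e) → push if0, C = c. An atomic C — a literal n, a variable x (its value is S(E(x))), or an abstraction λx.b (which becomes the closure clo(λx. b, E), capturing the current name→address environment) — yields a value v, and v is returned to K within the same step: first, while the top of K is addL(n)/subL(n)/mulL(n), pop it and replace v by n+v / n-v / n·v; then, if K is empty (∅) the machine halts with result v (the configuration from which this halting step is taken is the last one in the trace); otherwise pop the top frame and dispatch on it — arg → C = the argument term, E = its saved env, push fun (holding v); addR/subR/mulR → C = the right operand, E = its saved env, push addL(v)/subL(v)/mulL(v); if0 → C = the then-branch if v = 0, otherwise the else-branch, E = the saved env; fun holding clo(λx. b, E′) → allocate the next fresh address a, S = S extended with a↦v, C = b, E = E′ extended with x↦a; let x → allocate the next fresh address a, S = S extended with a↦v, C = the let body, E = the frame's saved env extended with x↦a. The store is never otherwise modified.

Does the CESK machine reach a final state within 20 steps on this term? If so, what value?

Answer: DIVERGES (no final state within 20 steps)

Machine steps:
t=0: <C=(let loop = 5 in ((λx. (x x)) (λx. (x x)))), E=∅, S=∅, K=∅>
t=1: <C=5, E=∅, S=∅, K=[let loop]>
t=2: <C=((λx. (x x)) (λx. (x x))), E={loop↦0}, S={0↦5}, K=∅>
t=3: <C=(λx. (x x)), E={loop↦0}, S={0↦5}, K=[arg]>
t=4: <C=(λx. (x x)), E={loop↦0}, S={0↦5}, K=[fun]>
t=5: <C=(x x), E={x↦1, loop↦0}, S={0↦5, 1↦clo(λx. (x x), {loop↦0})}, K=∅>
t=6: <C=x, E={x↦1, loop↦0}, S={0↦5, 1↦clo(λx. (x x), {loop↦0})}, K=[arg]>
t=7: <C=x, E={x↦1, loop↦0}, S={0↦5, 1↦clo(λx. (x x), {loop↦0})}, K=[fun]>
t=8: <C=(x x), E={x↦2, loop↦0}, S={0↦5, 1↦clo(λx. (x x), {loop↦0}), 2↦clo(λx. (x x), {loop↦0})}, K=∅>
t=9: <C=x, E={x↦2, loop↦0}, S={0↦5, 1↦clo(λx. (x x), {loop↦0}), 2↦clo(λx. (x x), {loop↦0})}, K=[arg]>
t=10: <C=x, E={x↦2, loop↦0}, S={0↦5, 1↦clo(λx. (x x), {loop↦0}), 2↦clo(λx. (x x), {loop↦0})}, K=[fun]>
t=11: <C=(x x), E={x↦3, loop↦0}, S={0↦5, 1↦clo(λx. (x x), {loop↦0}), 2↦clo(λx. (x x), {loop↦0}), 3↦clo(λx. (x x), {loop↦0})}, K=∅>
t=12: <C=x, E={x↦3, loop↦0}, S={0↦5, 1↦clo(λx. (x x), {loop↦0}), 2↦clo(λx. (x x), {loop↦0}), 3↦clo(λx. (x x), {loop↦0})}, K=[arg]>
t=13: <C=x, E={x↦3, loop↦0}, S={0↦5, 1↦clo(λx. (x x), {loop↦0}), 2↦clo(λx. (x x), {loop↦0}), 3↦clo(λx. (x x), {loop↦0})}, K=[fun]>
t=14: <C=(x x), E={x↦4, loop↦0}, S={0↦5, 1↦clo(λx. (x x), {loop↦0}), 2↦clo(λx. (x x), {loop↦0}), 3↦clo(λx. (x x), {loop↦0}), 4↦clo(λx. (x x), {loop↦0})}, K=∅>
t=15: <C=x, E={x↦4, loop↦0}, S={0↦5, 1↦clo(λx. (x x), {loop↦0}), 2↦clo(λx. (x x), {loop↦0}), 3↦clo(λx. (x x), {loop↦0}), 4↦clo(λx. (x x), {loop↦0})}, K=[arg]>
t=16: <C=x, E={x↦4, loop↦0}, S={0↦5, 1↦clo(λx. (x x), {loop↦0}), 2↦clo(λx. (x x), {loop↦0}), 3↦clo(λx. (x x), {loop↦0}), 4↦clo(λx. (x x), {loop↦0})}, K=[fun]>
t=17: <C=(x x), E={x↦5, loop↦0}, S={0↦5, 1↦clo(λx. (x x), {loop↦0}), 2↦clo(λx. (x x), {loop↦0}), 3↦clo(λx. (x x), {loop↦0}), 4↦clo(λx. (x x), {loop↦0}), 5↦clo(λx. (x x), {loop↦0})}, K=∅>
t=18: <C=x, E={x↦5, loop↦0}, S={0↦5, 1↦clo(λx. (x x), {loop↦0}), 2↦clo(λx. (x x), {loop↦0}), 3↦clo(λx. (x x), {loop↦0}), 4↦clo(λx. (x x), {loop↦0}), 5↦clo(λx. (x x), {loop↦0})}, K=[arg]>
t=19: <C=x, E={x↦5, loop↦0}, S={0↦5, 1↦clo(λx. (x x), {loop↦0}), 2↦clo(λx. (x x), {loop↦0}), 3↦clo(λx. (x x), {loop↦0}), 4↦clo(λx. (x x), {loop↦0}), 5↦clo(λx. (x x), {loop↦0})}, K=[fun]>
t=20: <C=(x x), E={x↦6, loop↦0}, S={0↦5, 1↦clo(λx. (x x), {loop↦0}), 2↦clo(λx. (x x), {loop↦0}), 3↦clo(λx. (x x), {loop↦0}), 4↦clo(λx. (x x), {loop↦0}), 5↦clo(λx. (x x), {loop↦0}), 6↦clo(λx. (x x), {loop↦0})}, K=∅>
→ 20 transitions taken and the configuration is still not final: no result within 20 steps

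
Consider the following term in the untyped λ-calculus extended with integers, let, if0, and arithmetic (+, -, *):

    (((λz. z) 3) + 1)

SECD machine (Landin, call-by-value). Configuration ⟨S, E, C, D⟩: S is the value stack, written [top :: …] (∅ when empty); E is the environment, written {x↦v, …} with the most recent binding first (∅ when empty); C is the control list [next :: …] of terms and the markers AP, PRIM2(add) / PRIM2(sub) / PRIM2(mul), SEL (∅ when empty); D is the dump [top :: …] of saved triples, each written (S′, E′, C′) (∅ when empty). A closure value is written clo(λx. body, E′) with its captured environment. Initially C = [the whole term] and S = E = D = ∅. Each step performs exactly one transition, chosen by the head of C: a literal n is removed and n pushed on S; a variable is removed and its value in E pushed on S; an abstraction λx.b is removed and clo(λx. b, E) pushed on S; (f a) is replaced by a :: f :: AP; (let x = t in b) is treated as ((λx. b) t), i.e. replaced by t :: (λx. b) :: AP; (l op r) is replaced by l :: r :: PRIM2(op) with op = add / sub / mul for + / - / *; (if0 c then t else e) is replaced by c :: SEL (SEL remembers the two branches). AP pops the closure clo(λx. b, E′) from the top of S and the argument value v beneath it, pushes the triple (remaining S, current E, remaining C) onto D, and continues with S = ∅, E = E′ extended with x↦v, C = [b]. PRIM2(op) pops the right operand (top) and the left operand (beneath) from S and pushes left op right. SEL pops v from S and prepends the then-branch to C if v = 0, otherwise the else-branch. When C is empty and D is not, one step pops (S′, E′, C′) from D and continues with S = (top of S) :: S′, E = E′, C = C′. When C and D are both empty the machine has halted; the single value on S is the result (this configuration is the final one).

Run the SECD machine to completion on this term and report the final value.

Answer: 4

Execution trace:
step 0: ⟨S=∅; E=∅; C=[(((λz. z) 3) + 1)]; D=∅⟩
step 1: ⟨S=∅; E=∅; C=[((λz. z) 3) :: 1 :: PRIM2(add)]; D=∅⟩
step 2: ⟨S=∅; E=∅; C=[3 :: (λz. z) :: AP :: 1 :: PRIM2(add)]; D=∅⟩
step 3: ⟨S=[3]; E=∅; C=[(λz. z) :: AP :: 1 :: PRIM2(add)]; D=∅⟩
step 4: ⟨S=[clo(λz. z, ∅) :: 3]; E=∅; C=[AP :: 1 :: PRIM2(add)]; D=∅⟩
step 5: ⟨S=∅; E={z↦3}; C=[z]; D=[(∅, ∅, [1 :: PRIM2(add)])]⟩
step 6: ⟨S=[3]; E={z↦3}; C=∅; D=[(∅, ∅, [1 :: PRIM2(add)])]⟩
step 7: ⟨S=[3]; E=∅; C=[1 :: PRIM2(add)]; D=∅⟩
step 8: ⟨S=[1 :: 3]; E=∅; C=[PRIM2(add)]; D=∅⟩
step 9: ⟨S=[4]; E=∅; C=∅; D=∅⟩
→ final value 4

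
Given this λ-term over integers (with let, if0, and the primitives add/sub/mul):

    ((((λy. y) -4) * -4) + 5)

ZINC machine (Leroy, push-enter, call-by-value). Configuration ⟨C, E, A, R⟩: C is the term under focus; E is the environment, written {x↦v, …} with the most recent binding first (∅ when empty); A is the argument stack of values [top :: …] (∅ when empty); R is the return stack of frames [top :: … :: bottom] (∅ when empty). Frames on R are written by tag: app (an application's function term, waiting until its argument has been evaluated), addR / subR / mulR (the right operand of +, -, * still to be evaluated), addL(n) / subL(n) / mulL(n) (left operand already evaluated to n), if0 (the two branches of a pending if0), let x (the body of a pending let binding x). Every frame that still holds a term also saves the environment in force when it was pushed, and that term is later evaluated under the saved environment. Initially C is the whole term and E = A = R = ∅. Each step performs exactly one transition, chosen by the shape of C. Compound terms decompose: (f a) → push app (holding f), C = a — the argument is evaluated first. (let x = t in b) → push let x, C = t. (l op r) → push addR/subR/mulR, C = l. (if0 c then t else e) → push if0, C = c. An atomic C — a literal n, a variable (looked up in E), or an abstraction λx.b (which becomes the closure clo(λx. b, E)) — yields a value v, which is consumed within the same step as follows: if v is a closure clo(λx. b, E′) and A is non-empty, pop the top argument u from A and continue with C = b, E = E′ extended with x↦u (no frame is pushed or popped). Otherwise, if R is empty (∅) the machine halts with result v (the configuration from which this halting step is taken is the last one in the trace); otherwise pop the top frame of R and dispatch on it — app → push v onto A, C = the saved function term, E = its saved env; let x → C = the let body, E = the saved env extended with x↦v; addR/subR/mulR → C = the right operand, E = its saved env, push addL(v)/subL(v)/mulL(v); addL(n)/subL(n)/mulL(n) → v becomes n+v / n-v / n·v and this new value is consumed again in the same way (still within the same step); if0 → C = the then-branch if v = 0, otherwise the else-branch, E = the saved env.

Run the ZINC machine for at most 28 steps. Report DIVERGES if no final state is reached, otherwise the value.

0. ⟨C=((((λy. y) -4) * -4) + 5); E=∅; A=∅; R=∅⟩
1. ⟨C=(((λy. y) -4) * -4); E=∅; A=∅; R=[addR]⟩
2. ⟨C=((λy. y) -4); E=∅; A=∅; R=[mulR :: addR]⟩
3. ⟨C=-4; E=∅; A=∅; R=[app :: mulR :: addR]⟩
4. ⟨C=(λy. y); E=∅; A=[-4]; R=[mulR :: addR]⟩
5. ⟨C=y; E={y↦-4}; A=∅; R=[mulR :: addR]⟩
6. ⟨C=-4; E=∅; A=∅; R=[mulL(-4) :: addR]⟩
7. ⟨C=5; E=∅; A=∅; R=[addL(16)]⟩
→ final value 21

Answer: 21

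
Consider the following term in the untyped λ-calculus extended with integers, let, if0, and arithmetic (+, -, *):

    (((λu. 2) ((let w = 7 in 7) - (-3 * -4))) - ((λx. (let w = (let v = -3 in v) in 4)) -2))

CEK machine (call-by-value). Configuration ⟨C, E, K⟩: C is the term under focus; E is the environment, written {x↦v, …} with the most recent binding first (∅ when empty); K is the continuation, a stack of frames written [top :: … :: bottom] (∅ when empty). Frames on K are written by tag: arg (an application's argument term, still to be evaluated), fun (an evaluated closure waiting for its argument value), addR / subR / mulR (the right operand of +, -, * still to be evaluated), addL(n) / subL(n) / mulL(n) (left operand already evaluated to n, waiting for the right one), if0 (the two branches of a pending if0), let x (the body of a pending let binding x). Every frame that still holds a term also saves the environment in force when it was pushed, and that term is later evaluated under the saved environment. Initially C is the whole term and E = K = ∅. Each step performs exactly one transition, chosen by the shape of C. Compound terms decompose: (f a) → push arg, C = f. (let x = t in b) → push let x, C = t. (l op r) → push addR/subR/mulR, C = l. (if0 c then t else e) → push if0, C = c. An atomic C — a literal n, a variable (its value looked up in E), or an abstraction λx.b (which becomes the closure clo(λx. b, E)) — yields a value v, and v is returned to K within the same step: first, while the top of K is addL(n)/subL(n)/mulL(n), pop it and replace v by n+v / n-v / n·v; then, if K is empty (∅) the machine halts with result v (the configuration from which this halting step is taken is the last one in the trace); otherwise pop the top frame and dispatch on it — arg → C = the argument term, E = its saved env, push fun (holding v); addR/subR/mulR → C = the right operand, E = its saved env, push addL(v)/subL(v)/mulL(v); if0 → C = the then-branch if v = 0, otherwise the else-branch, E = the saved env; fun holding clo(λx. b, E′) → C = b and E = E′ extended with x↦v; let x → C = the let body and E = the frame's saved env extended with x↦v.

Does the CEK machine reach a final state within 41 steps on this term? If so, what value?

Answer: -2

Execution trace:
[0] ⟨C=(((λu. 2) ((let w = 7 in 7) - (-3 * -4))) - ((λx. (let w = (let v = -3 in v) in 4)) -2)); E=∅; K=∅⟩
[1] ⟨C=((λu. 2) ((let w = 7 in 7) - (-3 * -4))); E=∅; K=[subR]⟩
[2] ⟨C=(λu. 2); E=∅; K=[arg :: subR]⟩
[3] ⟨C=((let w = 7 in 7) - (-3 * -4)); E=∅; K=[fun :: subR]⟩
[4] ⟨C=(let w = 7 in 7); E=∅; K=[subR :: fun :: subR]⟩
[5] ⟨C=7; E=∅; K=[let w :: subR :: fun :: subR]⟩
[6] ⟨C=7; E={w↦7}; K=[subR :: fun :: subR]⟩
[7] ⟨C=(-3 * -4); E=∅; K=[subL(7) :: fun :: subR]⟩
[8] ⟨C=-3; E=∅; K=[mulR :: subL(7) :: fun :: subR]⟩
[9] ⟨C=-4; E=∅; K=[mulL(-3) :: subL(7) :: fun :: subR]⟩
[10] ⟨C=2; E={u↦-5}; K=[subR]⟩
[11] ⟨C=((λx. (let w = (let v = -3 in v) in 4)) -2); E=∅; K=[subL(2)]⟩
[12] ⟨C=(λx. (let w = (let v = -3 in v) in 4)); E=∅; K=[arg :: subL(2)]⟩
[13] ⟨C=-2; E=∅; K=[fun :: subL(2)]⟩
[14] ⟨C=(let w = (let v = -3 in v) in 4); E={x↦-2}; K=[subL(2)]⟩
[15] ⟨C=(let v = -3 in v); E={x↦-2}; K=[let w :: subL(2)]⟩
[16] ⟨C=-3; E={x↦-2}; K=[let v :: let w :: subL(2)]⟩
[17] ⟨C=v; E={v↦-3, x↦-2}; K=[let w :: subL(2)]⟩
[18] ⟨C=4; E={w↦-3, x↦-2}; K=[subL(2)]⟩
→ final value -2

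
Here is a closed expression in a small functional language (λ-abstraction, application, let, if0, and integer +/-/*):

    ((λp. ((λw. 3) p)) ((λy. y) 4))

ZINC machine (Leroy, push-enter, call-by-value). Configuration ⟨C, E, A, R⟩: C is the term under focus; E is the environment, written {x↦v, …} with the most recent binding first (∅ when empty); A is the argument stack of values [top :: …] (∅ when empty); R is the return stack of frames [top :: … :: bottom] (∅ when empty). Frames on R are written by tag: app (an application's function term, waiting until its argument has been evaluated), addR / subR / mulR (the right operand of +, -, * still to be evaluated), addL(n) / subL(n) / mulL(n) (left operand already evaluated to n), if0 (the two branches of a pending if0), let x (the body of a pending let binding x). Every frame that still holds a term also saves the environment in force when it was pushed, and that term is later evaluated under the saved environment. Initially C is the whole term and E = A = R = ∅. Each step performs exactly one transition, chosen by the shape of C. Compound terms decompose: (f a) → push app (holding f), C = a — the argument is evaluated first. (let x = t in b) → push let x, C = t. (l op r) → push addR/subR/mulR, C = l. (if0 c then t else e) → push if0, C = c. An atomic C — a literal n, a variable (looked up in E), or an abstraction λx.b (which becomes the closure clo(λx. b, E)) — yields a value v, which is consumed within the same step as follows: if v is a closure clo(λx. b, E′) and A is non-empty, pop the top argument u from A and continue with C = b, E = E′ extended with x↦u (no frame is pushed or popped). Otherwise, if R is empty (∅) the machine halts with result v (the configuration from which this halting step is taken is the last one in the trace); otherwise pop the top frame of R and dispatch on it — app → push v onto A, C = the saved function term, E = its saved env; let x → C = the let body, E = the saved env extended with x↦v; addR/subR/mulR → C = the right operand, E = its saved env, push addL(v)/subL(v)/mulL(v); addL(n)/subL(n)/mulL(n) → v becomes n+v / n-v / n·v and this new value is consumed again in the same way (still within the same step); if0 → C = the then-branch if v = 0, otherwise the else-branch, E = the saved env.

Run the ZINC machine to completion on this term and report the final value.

Answer: 3

Machine steps:
[0] ⟨C=((λp. ((λw. 3) p)) ((λy. y) 4)); E=∅; A=∅; R=∅⟩
[1] ⟨C=((λy. y) 4); E=∅; A=∅; R=[app]⟩
[2] ⟨C=4; E=∅; A=∅; R=[app :: app]⟩
[3] ⟨C=(λy. y); E=∅; A=[4]; R=[app]⟩
[4] ⟨C=y; E={y↦4}; A=∅; R=[app]⟩
[5] ⟨C=(λp. ((λw. 3) p)); E=∅; A=[4]; R=∅⟩
[6] ⟨C=((λw. 3) p); E={p↦4}; A=∅; R=∅⟩
[7] ⟨C=p; E={p↦4}; A=∅; R=[app]⟩
[8] ⟨C=(λw. 3); E={p↦4}; A=[4]; R=∅⟩
[9] ⟨C=3; E={w↦4, p↦4}; A=∅; R=∅⟩
→ final value 3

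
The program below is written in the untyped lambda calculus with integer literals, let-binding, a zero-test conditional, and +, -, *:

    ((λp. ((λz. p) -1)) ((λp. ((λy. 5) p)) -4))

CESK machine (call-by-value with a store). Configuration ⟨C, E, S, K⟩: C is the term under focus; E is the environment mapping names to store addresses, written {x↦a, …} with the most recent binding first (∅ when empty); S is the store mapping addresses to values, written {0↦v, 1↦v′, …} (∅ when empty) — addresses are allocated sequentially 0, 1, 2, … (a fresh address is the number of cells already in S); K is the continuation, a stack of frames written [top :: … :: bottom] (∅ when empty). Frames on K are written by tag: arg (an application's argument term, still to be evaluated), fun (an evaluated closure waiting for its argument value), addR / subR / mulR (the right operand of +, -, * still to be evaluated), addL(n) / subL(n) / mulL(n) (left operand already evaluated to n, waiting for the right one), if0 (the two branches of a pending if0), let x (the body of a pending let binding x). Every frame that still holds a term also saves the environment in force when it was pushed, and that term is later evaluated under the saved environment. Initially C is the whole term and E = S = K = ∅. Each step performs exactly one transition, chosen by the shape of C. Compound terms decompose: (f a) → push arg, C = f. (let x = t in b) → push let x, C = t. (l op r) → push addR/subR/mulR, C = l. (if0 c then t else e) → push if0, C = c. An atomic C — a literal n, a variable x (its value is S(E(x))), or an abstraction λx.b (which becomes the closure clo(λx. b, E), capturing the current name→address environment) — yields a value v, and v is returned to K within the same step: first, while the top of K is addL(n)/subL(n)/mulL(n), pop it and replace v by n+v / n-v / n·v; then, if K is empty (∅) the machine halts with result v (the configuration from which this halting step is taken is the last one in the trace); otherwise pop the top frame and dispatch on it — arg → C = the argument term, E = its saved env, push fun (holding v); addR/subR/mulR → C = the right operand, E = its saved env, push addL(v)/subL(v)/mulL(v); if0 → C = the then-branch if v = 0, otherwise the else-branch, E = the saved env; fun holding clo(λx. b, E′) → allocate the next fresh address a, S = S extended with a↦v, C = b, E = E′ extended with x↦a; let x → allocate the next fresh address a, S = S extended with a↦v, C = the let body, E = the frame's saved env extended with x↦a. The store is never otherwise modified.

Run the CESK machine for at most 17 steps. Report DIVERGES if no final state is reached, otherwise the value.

Answer: 5

Derivation:
t=0: <C=((λp. ((λz. p) -1)) ((λp. ((λy. 5) p)) -4)), E=∅, S=∅, K=∅>
t=1: <C=(λp. ((λz. p) -1)), E=∅, S=∅, K=[arg]>
t=2: <C=((λp. ((λy. 5) p)) -4), E=∅, S=∅, K=[fun]>
t=3: <C=(λp. ((λy. 5) p)), E=∅, S=∅, K=[arg :: fun]>
t=4: <C=-4, E=∅, S=∅, K=[fun :: fun]>
t=5: <C=((λy. 5) p), E={p↦0}, S={0↦-4}, K=[fun]>
t=6: <C=(λy. 5), E={p↦0}, S={0↦-4}, K=[arg :: fun]>
t=7: <C=p, E={p↦0}, S={0↦-4}, K=[fun :: fun]>
t=8: <C=5, E={y↦1, p↦0}, S={0↦-4, 1↦-4}, K=[fun]>
t=9: <C=((λz. p) -1), E={p↦2}, S={0↦-4, 1↦-4, 2↦5}, K=∅>
t=10: <C=(λz. p), E={p↦2}, S={0↦-4, 1↦-4, 2↦5}, K=[arg]>
t=11: <C=-1, E={p↦2}, S={0↦-4, 1↦-4, 2↦5}, K=[fun]>
t=12: <C=p, E={z↦3, p↦2}, S={0↦-4, 1↦-4, 2↦5, 3↦-1}, K=∅>
→ final value 5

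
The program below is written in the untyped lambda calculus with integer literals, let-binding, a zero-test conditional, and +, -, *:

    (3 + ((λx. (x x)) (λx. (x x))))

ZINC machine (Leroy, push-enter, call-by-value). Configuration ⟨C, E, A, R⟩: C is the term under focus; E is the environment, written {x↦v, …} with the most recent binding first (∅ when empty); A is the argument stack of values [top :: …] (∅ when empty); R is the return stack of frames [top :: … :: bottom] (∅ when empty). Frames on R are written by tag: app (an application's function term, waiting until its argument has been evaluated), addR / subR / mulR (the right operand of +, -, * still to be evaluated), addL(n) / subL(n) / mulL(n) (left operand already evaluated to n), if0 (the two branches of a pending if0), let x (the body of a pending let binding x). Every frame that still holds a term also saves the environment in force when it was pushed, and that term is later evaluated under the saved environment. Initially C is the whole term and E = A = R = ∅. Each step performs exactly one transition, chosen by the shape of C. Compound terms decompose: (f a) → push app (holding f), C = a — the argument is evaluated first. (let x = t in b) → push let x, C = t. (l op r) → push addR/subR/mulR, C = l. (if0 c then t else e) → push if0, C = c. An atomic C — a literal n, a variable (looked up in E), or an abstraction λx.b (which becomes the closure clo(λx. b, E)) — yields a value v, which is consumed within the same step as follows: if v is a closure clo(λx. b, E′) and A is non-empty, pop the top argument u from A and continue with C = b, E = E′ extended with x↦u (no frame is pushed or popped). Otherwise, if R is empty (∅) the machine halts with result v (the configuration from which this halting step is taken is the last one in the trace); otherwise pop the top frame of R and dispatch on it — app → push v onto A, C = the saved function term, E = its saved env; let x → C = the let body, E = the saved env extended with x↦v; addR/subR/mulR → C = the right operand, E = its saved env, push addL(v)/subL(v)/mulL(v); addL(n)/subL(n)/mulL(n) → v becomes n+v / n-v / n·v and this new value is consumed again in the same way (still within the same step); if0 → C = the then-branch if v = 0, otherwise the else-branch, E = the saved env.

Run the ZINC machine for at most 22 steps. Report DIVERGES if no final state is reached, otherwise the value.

Answer: DIVERGES (no final state within 22 steps)

Derivation:
[0] [C=(3 + ((λx. (x x)) (λx. (x x)))) | E=∅ | A=∅ | R=∅]
[1] [C=3 | E=∅ | A=∅ | R=[addR]]
[2] [C=((λx. (x x)) (λx. (x x))) | E=∅ | A=∅ | R=[addL(3)]]
[3] [C=(λx. (x x)) | E=∅ | A=∅ | R=[app :: addL(3)]]
[4] [C=(λx. (x x)) | E=∅ | A=[clo(λx. (x x), ∅)] | R=[addL(3)]]
[5] [C=(x x) | E={x↦clo(λx. (x x), ∅)} | A=∅ | R=[addL(3)]]
[6] [C=x | E={x↦clo(λx. (x x), ∅)} | A=∅ | R=[app :: addL(3)]]
[7] [C=x | E={x↦clo(λx. (x x), ∅)} | A=[clo(λx. (x x), ∅)] | R=[addL(3)]]
… configuration repeats with period 3 (steps 5–7 recur indefinitely) …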